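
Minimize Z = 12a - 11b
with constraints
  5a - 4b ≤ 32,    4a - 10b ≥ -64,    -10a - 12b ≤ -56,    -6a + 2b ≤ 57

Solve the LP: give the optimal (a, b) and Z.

a = -52/37, b = 216/37, minimum Z = -3000/37

The optimum lies where 4a - 10b = -64 and -10a - 12b = -56.
Solving simultaneously gives a = -52/37, b = 216/37.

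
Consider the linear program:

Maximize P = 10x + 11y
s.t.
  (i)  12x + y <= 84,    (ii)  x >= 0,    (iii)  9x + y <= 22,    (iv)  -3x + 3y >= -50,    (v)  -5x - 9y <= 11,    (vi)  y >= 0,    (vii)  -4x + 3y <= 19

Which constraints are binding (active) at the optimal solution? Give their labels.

Corner points and P = 10x + 11y:
  (0, 0) → P = 0
  (0, 19/3) → P = 209/3
  (22/9, 0) → P = 220/9
  (47/31, 259/31) → P = 3319/31

The maximum is at (47/31, 259/31). Substituting into each constraint, equality holds for (iii) and (vii); the remaining constraints have slack.

(iii) and (vii)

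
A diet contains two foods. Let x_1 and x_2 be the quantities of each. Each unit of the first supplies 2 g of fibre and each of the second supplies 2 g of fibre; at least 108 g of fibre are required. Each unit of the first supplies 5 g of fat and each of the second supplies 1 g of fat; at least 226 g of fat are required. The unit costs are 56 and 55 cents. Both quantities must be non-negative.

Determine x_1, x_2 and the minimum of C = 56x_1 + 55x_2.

x_1 = 43, x_2 = 11, minimum C = 3013

Extreme points and C = 56x_1 + 55x_2:
  (0, 226) → C = 12430
  (54, 0) → C = 3024
  (43, 11) → C = 3013
The feasible region is unbounded (it extends along (0, 1), (1, 0)), but C strictly increases along every unbounded feasible direction, so there is no improving ray and the minimum is attained at a vertex.

The optimum lies where 2x_1 + 2x_2 = 108 and 5x_1 + x_2 = 226.
Solving simultaneously gives x_1 = 43, x_2 = 11.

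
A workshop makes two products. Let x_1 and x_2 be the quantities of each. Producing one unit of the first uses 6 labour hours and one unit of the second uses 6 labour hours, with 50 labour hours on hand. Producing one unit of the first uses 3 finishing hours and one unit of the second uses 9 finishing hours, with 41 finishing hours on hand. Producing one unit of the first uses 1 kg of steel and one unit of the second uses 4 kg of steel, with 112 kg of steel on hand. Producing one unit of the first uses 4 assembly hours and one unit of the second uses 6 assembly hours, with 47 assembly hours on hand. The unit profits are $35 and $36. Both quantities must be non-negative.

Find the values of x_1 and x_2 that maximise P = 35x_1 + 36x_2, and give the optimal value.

Corner points and P = 35x_1 + 36x_2:
  (0, 0) → P = 0
  (0, 41/9) → P = 164
  (25/3, 0) → P = 875/3
  (17/3, 8/3) → P = 883/3

The binding constraints are 6x_1 + 6x_2 = 50 and 3x_1 + 9x_2 = 41.
Solving simultaneously gives x_1 = 17/3, x_2 = 8/3.

x_1 = 17/3, x_2 = 8/3, maximum P = 883/3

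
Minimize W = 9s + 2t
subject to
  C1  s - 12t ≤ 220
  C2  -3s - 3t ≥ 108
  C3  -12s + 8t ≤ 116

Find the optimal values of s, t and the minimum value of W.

s = -394/17, t = -689/34, minimum W = -4235/17

Vertices and W = 9s + 2t:
  (-212/13, -256/13) → W = -2420/13
  (-394/17, -689/34) → W = -4235/17
  (-101/5, -79/5) → W = -1067/5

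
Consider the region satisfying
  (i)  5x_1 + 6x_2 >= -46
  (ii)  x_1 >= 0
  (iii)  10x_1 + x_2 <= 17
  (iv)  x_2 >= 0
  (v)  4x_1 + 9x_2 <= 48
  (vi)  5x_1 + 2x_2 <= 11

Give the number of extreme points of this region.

5

The feasible vertices (each the meet of two boundaries and inside every other half-plane) are:
  (0, 0)
  (0, 16/3)
  (17/10, 0)
  (23/15, 5/3)
  (3/37, 196/37)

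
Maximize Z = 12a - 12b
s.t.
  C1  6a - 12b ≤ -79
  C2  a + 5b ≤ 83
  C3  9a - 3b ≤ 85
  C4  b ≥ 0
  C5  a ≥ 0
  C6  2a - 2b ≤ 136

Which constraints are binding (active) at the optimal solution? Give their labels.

C1 and C3

Feasible corners and Z = 12a - 12b:
  (419/30, 407/30) → Z = 24/5
  (0, 79/12) → Z = -79
  (337/24, 331/24) → Z = 3
  (0, 83/5) → Z = -996/5

The maximum is at (419/30, 407/30). Substituting into each constraint, equality holds for C1 and C3; the remaining constraints have slack.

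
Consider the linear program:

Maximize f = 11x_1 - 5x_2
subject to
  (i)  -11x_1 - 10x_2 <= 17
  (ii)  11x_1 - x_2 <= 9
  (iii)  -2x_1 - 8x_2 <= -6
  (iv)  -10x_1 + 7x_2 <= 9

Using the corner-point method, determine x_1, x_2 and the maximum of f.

Corner points and f = 11x_1 - 5x_2:
  (13/15, 8/15) → f = 103/15
  (72/67, 189/67) → f = -153/67
  (-15/47, 39/47) → f = -360/47

x_1 = 13/15, x_2 = 8/15, maximum f = 103/15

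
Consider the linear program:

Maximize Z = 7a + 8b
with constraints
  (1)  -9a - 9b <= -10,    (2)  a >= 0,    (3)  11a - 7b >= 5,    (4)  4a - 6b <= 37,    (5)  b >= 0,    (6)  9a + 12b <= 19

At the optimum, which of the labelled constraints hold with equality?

(5) and (6)

Vertices and Z = 7a + 8b:
  (115/162, 65/162) → Z = 1325/162
  (10/9, 0) → Z = 70/9
  (193/195, 164/195) → Z = 2663/195
  (19/9, 0) → Z = 133/9

The maximum is at (19/9, 0). Substituting into each constraint, equality holds for (5) and (6); the remaining constraints have slack.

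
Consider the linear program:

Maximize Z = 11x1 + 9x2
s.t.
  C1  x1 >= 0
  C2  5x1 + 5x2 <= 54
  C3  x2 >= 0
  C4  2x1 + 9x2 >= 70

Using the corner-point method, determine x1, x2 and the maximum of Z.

Corner points and Z = 11x1 + 9x2:
  (0, 54/5) → Z = 486/5
  (0, 70/9) → Z = 70
  (136/35, 242/35) → Z = 3674/35

The optimum lies where 5x1 + 5x2 = 54 and 2x1 + 9x2 = 70.
Solving simultaneously gives x1 = 136/35, x2 = 242/35.

x1 = 136/35, x2 = 242/35, maximum Z = 3674/35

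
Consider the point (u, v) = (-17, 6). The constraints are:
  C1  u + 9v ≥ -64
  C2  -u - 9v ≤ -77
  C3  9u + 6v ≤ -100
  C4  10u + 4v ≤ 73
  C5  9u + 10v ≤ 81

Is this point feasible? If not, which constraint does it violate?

not feasible — violates C2

Constraint C2: -u - 9v = -37, which is not ≤ -77. All other constraints are satisfied.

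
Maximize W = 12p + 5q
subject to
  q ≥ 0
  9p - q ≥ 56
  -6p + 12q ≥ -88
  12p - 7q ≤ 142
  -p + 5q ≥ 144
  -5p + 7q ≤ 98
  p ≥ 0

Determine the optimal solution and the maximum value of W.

p = 240/7, q = 1886/49, maximum W = 29590/49

The optimum lies where 12p - 7q = 142 and -5p + 7q = 98.
Solving simultaneously gives p = 240/7, q = 1886/49.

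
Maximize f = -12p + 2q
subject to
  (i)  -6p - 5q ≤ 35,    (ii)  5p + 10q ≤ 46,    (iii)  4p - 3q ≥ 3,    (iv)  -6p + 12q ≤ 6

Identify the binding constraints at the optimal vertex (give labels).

Extreme points and f = -12p + 2q:
  (-45/19, -79/19) → f = 382/19
  (41/10, 51/20) → f = -441/10
  (9/5, 7/5) → f = -94/5
The feasible region is unbounded (it extends along (2, -1), (5, -6)), but f strictly decreases along every unbounded feasible direction, so there is no improving ray and the maximum is attained at a vertex.

The maximum is at (-45/19, -79/19). Substituting into each constraint, equality holds for (i) and (iii); the remaining constraints have slack.

(i) and (iii)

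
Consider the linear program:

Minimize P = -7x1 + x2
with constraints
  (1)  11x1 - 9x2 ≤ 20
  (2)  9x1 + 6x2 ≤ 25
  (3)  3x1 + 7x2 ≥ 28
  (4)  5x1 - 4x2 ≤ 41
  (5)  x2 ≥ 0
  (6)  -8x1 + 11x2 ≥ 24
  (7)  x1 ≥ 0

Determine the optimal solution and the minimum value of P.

x1 = 7/45, x2 = 59/15, minimum P = 128/45

The binding constraints are 9x1 + 6x2 = 25 and 3x1 + 7x2 = 28.
Solving simultaneously gives x1 = 7/45, x2 = 59/15.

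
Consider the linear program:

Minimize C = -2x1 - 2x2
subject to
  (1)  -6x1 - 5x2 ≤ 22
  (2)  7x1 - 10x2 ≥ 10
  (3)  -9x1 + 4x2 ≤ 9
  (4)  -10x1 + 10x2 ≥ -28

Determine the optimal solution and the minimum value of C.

Vertices and C = -2x1 - 2x2:
  (-34/19, -214/95) → C = 768/95
  (-8/11, -194/55) → C = 468/55
  (6, 16/5) → C = -92/5

At the optimal vertex, 7x1 - 10x2 = 10 and -10x1 + 10x2 = -28.
Solving simultaneously gives x1 = 6, x2 = 16/5.

x1 = 6, x2 = 16/5, minimum C = -92/5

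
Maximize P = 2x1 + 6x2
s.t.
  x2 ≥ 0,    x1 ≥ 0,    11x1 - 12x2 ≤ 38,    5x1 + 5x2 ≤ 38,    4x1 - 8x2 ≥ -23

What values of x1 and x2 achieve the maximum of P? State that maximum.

x1 = 63/20, x2 = 89/20, maximum P = 33

Extreme points and P = 2x1 + 6x2:
  (0, 0) → P = 0
  (38/11, 0) → P = 76/11
  (0, 23/8) → P = 69/4
  (646/115, 228/115) → P = 532/23
  (63/20, 89/20) → P = 33

At the optimal vertex, 5x1 + 5x2 = 38 and 4x1 - 8x2 = -23.
Solving simultaneously gives x1 = 63/20, x2 = 89/20.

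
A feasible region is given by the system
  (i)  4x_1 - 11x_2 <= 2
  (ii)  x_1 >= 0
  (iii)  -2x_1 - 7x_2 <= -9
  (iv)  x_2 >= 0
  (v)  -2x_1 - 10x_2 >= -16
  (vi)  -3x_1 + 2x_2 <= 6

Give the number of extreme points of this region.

Intersecting each pair of boundary lines and keeping only the points that satisfy every inequality leaves:
  (113/50, 16/25)
  (98/31, 30/31)
  (0, 9/7)
  (0, 8/5)

4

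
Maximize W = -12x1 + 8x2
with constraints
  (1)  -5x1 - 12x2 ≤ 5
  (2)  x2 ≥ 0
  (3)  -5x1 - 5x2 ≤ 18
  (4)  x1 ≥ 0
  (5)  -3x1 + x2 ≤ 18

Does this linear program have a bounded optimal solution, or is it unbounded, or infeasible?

unbounded

From the feasible point (0, 0), moving in the direction (1, 3) keeps every constraint satisfied while W increases without bound.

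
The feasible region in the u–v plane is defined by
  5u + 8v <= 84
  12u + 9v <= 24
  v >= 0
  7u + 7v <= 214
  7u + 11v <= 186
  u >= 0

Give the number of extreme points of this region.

Of the 15 pairwise boundary intersections, those satisfying every inequality are:
  (2, 0)
  (0, 8/3)
  (0, 0)

3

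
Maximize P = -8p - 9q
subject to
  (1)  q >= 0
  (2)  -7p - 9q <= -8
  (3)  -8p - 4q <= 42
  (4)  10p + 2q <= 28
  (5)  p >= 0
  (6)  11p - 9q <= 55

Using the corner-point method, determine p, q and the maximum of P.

p = 0, q = 8/9, maximum P = -8

Feasible corners and P = -8p - 9q:
  (8/7, 0) → P = -64/7
  (14/5, 0) → P = -112/5
  (0, 8/9) → P = -8
  (0, 14) → P = -126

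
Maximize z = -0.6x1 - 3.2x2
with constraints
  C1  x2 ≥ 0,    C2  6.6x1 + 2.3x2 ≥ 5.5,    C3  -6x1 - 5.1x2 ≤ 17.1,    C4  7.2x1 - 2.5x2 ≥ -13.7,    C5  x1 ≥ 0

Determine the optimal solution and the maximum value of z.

Vertices and z = -0.6x1 - 3.2x2:
  (5/6, 0) → z = -1/2
  (0, 55/23) → z = -176/23
  (0, 137/25) → z = -2192/125
The feasible region is unbounded (it extends along (25, 72), (1, 0)), but z strictly decreases along every unbounded feasible direction, so there is no improving ray and the maximum is attained at a vertex.

x1 = 5/6, x2 = 0, maximum z = -1/2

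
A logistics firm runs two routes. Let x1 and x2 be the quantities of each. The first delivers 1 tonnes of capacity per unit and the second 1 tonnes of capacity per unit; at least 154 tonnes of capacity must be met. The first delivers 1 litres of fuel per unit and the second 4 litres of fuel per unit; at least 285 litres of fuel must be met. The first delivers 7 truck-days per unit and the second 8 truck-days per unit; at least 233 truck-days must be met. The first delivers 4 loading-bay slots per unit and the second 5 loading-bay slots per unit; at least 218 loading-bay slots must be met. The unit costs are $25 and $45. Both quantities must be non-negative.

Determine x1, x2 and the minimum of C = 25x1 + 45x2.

x1 = 331/3, x2 = 131/3, minimum C = 14170/3

Feasible corners and C = 25x1 + 45x2:
  (0, 154) → C = 6930
  (285, 0) → C = 7125
  (331/3, 131/3) → C = 14170/3
The feasible region is unbounded (it extends along (0, 1), (1, 0)), but C strictly increases along every unbounded feasible direction, so there is no improving ray and the minimum is attained at a vertex.

The binding constraints are x1 + x2 = 154 and x1 + 4x2 = 285.
Solving simultaneously gives x1 = 331/3, x2 = 131/3.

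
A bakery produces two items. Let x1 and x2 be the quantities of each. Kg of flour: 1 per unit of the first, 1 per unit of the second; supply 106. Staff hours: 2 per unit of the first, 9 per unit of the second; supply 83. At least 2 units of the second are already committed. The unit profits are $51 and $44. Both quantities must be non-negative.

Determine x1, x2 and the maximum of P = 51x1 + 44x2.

The binding constraints are 2x1 + 9x2 = 83 and x2 = 2.
Solving simultaneously gives x1 = 65/2, x2 = 2.

x1 = 65/2, x2 = 2, maximum P = 3491/2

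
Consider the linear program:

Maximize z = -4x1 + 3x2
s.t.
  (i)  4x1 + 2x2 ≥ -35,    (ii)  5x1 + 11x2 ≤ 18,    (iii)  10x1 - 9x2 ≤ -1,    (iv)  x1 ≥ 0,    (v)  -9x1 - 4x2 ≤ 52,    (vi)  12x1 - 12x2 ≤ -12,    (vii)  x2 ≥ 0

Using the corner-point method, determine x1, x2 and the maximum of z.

x1 = 0, x2 = 18/11, maximum z = 54/11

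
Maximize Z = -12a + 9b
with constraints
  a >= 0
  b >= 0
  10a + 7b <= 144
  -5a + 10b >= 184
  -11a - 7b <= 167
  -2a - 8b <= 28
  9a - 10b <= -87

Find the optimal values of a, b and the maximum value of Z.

a = 0, b = 144/7, maximum Z = 1296/7

Vertices and Z = -12a + 9b:
  (0, 144/7) → Z = 1296/7
  (0, 92/5) → Z = 828/5
  (152/135, 512/27) → Z = 7072/45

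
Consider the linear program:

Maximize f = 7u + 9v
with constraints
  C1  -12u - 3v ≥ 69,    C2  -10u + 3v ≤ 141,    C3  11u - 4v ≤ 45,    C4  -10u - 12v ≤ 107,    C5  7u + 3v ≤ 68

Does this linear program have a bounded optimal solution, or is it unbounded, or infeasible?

bounded optimum

Extreme points and f = 7u + 9v:
  (-105/11, 167/11) → f = 768/11
  (-169/38, -99/19) → f = -2965/38
  (-671/50, 34/15) → f = -3677/50
The feasible region has finitely many vertices and no improving ray; the maximum is 768/11 at (-105/11, 167/11).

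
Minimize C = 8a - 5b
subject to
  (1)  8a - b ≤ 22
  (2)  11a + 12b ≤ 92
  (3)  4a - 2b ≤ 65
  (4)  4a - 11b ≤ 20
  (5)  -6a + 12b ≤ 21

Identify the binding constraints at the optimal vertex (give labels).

(4) and (5)

Extreme points and C = 8a - 5b:
  (37/14, -6/7) → C = 178/7
  (19/6, 10/3) → C = 26/3
  (-157/6, -34/3) → C = -458/3

The minimum is at (-157/6, -34/3). Substituting into each constraint, equality holds for (4) and (5); the remaining constraints have slack.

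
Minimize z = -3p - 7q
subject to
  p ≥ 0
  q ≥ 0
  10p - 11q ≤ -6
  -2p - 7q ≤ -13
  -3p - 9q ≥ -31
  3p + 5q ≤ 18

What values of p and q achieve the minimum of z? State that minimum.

Feasible corners and z = -3p - 7q:
  (0, 13/7) → z = -13
  (0, 31/9) → z = -217/9
  (101/92, 71/46) → z = -1297/92
  (168/83, 198/83) → z = -1890/83
  (7/12, 13/4) → z = -49/2

At the optimal vertex, -3p - 9q = -31 and 3p + 5q = 18.
Solving simultaneously gives p = 7/12, q = 13/4.

p = 7/12, q = 13/4, minimum z = -49/2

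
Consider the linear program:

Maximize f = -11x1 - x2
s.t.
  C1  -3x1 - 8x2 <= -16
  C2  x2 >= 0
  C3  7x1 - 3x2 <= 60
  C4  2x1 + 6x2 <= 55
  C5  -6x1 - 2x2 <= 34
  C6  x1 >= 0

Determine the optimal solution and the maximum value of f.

x1 = 0, x2 = 2, maximum f = -2

Feasible corners and f = -11x1 - x2:
  (16/3, 0) → f = -176/3
  (0, 2) → f = -2
  (60/7, 0) → f = -660/7
  (175/16, 265/48) → f = -755/6
  (0, 55/6) → f = -55/6

The binding constraints are -3x1 - 8x2 = -16 and x1 = 0.
Solving simultaneously gives x1 = 0, x2 = 2.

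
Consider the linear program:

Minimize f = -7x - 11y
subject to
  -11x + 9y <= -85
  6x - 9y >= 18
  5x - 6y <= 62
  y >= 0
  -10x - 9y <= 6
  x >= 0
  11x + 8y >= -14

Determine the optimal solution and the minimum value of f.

x = 50, y = 94/3, minimum f = -2084/3

Extreme points and f = -7x - 11y:
  (67/5, 104/15) → f = -2551/15
  (85/11, 0) → f = -595/11
  (50, 94/3) → f = -2084/3
  (62/5, 0) → f = -434/5

At the optimal vertex, 6x - 9y = 18 and 5x - 6y = 62.
Solving simultaneously gives x = 50, y = 94/3.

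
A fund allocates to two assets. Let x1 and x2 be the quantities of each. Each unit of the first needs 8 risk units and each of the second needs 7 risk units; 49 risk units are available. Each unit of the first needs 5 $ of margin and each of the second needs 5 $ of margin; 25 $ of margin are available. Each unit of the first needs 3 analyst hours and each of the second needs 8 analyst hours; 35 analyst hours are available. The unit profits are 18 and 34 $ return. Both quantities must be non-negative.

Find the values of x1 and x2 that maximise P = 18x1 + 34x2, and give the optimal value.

Corner points and P = 18x1 + 34x2:
  (0, 0) → P = 0
  (0, 35/8) → P = 595/4
  (5, 0) → P = 90
  (1, 4) → P = 154

The binding constraints are 5x1 + 5x2 = 25 and 3x1 + 8x2 = 35.
Solving simultaneously gives x1 = 1, x2 = 4.

x1 = 1, x2 = 4, maximum P = 154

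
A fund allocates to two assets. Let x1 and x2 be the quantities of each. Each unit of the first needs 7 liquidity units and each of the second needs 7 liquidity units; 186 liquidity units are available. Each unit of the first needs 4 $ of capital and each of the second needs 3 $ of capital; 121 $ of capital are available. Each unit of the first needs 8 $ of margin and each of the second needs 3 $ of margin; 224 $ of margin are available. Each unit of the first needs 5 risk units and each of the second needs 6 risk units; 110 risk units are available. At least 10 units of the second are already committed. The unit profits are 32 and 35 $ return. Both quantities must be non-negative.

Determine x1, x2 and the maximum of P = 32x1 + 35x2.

Corner points and P = 32x1 + 35x2:
  (0, 55/3) → P = 1925/3
  (0, 10) → P = 350
  (10, 10) → P = 670

x1 = 10, x2 = 10, maximum P = 670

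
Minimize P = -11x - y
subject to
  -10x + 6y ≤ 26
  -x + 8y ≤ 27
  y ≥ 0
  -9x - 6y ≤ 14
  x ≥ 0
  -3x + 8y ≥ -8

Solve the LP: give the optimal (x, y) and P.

Feasible corners and P = -11x - y:
  (0, 27/8) → P = -27/8
  (35/2, 89/16) → P = -3169/16
  (0, 0) → P = 0
  (8/3, 0) → P = -88/3

x = 35/2, y = 89/16, minimum P = -3169/16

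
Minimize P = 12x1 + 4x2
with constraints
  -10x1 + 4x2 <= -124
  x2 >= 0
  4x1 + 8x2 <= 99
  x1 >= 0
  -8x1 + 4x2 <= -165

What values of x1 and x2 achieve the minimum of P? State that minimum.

x1 = 165/8, x2 = 0, minimum P = 495/2

Feasible corners and P = 12x1 + 4x2:
  (99/4, 0) → P = 297
  (165/8, 0) → P = 495/2
  (429/20, 33/20) → P = 264

The optimum lies where x2 = 0 and -8x1 + 4x2 = -165.
Solving simultaneously gives x1 = 165/8, x2 = 0.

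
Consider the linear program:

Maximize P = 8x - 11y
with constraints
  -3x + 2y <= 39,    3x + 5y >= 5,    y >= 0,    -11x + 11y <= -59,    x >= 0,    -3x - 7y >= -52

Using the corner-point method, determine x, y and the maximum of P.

Feasible corners and P = 8x - 11y:
  (59/11, 0) → P = 472/11
  (52/3, 0) → P = 416/3
  (197/22, 79/22) → P = 707/22

The optimum lies where y = 0 and -3x - 7y = -52.
Solving simultaneously gives x = 52/3, y = 0.

x = 52/3, y = 0, maximum P = 416/3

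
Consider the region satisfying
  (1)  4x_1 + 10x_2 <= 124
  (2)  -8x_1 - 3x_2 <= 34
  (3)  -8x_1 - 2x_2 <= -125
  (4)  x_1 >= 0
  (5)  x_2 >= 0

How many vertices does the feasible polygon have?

3

Of the 10 pairwise boundary intersections, those satisfying every inequality are:
  (167/12, 41/6)
  (31, 0)
  (125/8, 0)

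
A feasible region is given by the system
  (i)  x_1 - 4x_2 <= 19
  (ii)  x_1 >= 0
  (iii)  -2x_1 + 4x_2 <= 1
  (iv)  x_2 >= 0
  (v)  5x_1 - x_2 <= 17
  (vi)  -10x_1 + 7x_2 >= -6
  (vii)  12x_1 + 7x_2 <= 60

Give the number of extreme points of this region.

4

Intersecting each pair of boundary lines and keeping only the points that satisfy every inequality leaves:
  (0, 1/4)
  (0, 0)
  (31/26, 11/13)
  (3/5, 0)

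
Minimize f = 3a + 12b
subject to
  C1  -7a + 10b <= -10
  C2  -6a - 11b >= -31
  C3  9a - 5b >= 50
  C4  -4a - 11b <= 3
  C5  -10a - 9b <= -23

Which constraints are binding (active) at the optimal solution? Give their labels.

C2 and C4

Corner points and f = 3a + 12b:
  (235/43, -7/43) → f = 621/43
  (17, -71/11) → f = -291/11
  (535/119, -227/119) → f = -1119/119

The minimum is at (17, -71/11). Substituting into each constraint, equality holds for C2 and C4; the remaining constraints have slack.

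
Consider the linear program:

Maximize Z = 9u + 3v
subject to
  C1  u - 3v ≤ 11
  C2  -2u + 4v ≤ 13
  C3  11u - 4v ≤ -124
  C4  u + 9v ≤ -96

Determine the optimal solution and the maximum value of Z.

u = -63/4, v = -107/12, maximum Z = -337/2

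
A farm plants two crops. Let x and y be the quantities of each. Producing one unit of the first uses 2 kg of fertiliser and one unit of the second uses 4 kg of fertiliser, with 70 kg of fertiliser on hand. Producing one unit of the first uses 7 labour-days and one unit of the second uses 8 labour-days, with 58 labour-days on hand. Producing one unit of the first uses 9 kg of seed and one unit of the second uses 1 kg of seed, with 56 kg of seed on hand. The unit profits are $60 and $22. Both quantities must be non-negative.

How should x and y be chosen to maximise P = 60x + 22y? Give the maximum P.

Vertices and P = 60x + 22y:
  (0, 0) → P = 0
  (0, 29/4) → P = 319/2
  (56/9, 0) → P = 1120/3
  (6, 2) → P = 404

x = 6, y = 2, maximum P = 404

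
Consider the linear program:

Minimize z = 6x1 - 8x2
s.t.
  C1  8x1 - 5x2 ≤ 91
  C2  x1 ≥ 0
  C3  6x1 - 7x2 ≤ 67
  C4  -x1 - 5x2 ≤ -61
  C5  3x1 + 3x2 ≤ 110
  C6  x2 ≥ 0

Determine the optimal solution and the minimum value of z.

x1 = 0, x2 = 110/3, minimum z = -880/3

Vertices and z = 6x1 - 8x2:
  (152/9, 397/45) → z = 1384/45
  (823/39, 607/39) → z = 82/39
  (0, 61/5) → z = -488/5
  (0, 110/3) → z = -880/3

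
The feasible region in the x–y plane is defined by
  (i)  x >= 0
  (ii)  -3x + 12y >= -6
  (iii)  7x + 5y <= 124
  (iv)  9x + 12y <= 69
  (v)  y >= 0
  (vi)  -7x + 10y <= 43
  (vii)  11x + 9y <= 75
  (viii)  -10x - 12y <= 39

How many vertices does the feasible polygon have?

6

The feasible vertices (each the meet of two boundaries and inside every other half-plane) are:
  (0, 0)
  (0, 43/10)
  (2, 0)
  (6, 1)
  (1, 5)
  (93/17, 28/17)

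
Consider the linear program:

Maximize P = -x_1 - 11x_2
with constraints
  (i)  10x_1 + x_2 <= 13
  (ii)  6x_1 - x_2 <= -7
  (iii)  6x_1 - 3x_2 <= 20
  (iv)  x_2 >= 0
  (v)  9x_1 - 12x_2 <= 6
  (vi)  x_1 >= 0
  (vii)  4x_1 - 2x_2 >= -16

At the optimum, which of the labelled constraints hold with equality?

(ii) and (vi)

Feasible corners and P = -x_1 - 11x_2:
  (0, 7) → P = -77
  (1/4, 17/2) → P = -375/4
  (0, 8) → P = -88

The maximum is at (0, 7). Substituting into each constraint, equality holds for (ii) and (vi); the remaining constraints have slack.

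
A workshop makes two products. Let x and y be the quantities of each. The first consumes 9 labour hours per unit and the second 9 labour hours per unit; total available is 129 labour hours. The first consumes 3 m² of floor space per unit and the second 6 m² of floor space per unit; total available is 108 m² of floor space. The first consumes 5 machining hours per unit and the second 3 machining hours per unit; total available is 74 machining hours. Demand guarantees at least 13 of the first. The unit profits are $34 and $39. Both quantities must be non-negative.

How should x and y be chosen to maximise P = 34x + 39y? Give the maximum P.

Corner points and P = 34x + 39y:
  (43/3, 0) → P = 1462/3
  (13, 0) → P = 442
  (13, 4/3) → P = 494

The optimum lies where 9x + 9y = 129 and x = 13.
Solving simultaneously gives x = 13, y = 4/3.

x = 13, y = 4/3, maximum P = 494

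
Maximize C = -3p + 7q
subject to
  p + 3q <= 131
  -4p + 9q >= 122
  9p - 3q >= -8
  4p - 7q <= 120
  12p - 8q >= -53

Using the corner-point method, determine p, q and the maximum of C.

p = 889/44, q = 1625/44, maximum C = 2177/11

Extreme points and C = -3p + 7q:
  (271/7, 646/21) → C = 2083/21
  (889/44, 1625/44) → C = 2177/11
  (499/76, 313/19) → C = 7267/76

The binding constraints are p + 3q = 131 and 12p - 8q = -53.
Solving simultaneously gives p = 889/44, q = 1625/44.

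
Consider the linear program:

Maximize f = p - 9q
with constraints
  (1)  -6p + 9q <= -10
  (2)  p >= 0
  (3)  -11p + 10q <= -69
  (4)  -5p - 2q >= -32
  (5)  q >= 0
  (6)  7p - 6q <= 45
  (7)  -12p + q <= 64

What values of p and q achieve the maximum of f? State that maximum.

p = 32/5, q = 0, maximum f = 32/5

The optimum lies where -5p - 2q = -32 and q = 0.
Solving simultaneously gives p = 32/5, q = 0.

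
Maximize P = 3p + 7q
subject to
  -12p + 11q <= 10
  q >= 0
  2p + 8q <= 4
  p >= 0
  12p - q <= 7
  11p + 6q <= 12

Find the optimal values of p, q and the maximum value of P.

p = 30/49, q = 17/49, maximum P = 209/49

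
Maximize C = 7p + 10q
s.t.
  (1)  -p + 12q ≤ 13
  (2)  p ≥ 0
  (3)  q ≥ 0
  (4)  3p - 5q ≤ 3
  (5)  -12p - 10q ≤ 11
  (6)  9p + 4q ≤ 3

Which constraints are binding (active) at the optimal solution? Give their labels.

(2) and (6)

Extreme points and C = 7p + 10q:
  (0, 0) → C = 0
  (0, 3/4) → C = 15/2
  (1/3, 0) → C = 7/3

The maximum is at (0, 3/4). Substituting into each constraint, equality holds for (2) and (6); the remaining constraints have slack.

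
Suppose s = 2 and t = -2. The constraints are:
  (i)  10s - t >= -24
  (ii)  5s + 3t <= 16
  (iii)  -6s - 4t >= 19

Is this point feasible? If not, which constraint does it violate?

Constraint (iii): -6s - 4t = -4, which is not ≥ 19. All other constraints are satisfied.

not feasible — violates (iii)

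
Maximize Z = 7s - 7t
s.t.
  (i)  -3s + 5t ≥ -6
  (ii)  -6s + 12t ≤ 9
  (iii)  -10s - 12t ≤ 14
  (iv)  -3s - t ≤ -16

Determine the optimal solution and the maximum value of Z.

s = 39/2, t = 21/2, maximum Z = 63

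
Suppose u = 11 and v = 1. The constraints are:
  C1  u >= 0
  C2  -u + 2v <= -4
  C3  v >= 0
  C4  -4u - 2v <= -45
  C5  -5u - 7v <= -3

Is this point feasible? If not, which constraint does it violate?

C1: 11 ≥ 0 ✓
C2: -9 ≤ -4 ✓
C3: 1 ≥ 0 ✓
C4: -46 ≤ -45 ✓
C5: -62 ≤ -3 ✓

feasible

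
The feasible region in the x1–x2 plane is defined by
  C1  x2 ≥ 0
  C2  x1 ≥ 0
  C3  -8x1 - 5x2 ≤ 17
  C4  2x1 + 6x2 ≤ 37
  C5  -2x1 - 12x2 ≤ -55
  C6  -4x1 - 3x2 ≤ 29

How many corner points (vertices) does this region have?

Intersecting each pair of boundary lines and keeping only the points that satisfy every inequality leaves:
  (0, 37/6)
  (0, 55/12)
  (19/2, 3)

3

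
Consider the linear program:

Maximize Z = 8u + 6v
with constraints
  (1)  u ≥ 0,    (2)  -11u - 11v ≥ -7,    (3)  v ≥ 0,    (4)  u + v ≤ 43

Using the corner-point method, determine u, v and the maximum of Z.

Corner points and Z = 8u + 6v:
  (0, 7/11) → Z = 42/11
  (0, 0) → Z = 0
  (7/11, 0) → Z = 56/11

The optimum lies where -11u - 11v = -7 and v = 0.
Solving simultaneously gives u = 7/11, v = 0.

u = 7/11, v = 0, maximum Z = 56/11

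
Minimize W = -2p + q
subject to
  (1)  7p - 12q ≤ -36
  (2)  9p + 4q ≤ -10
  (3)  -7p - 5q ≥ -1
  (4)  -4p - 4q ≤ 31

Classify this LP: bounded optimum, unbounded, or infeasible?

bounded optimum

Feasible corners and W = -2p + q:
  (-33/17, 127/68) → W = 23/4
  (-129/19, -73/76) → W = 959/76
  (-54/17, 79/17) → W = 11
The feasible region has finitely many vertices and no improving ray; the minimum is 23/4 at (-33/17, 127/68).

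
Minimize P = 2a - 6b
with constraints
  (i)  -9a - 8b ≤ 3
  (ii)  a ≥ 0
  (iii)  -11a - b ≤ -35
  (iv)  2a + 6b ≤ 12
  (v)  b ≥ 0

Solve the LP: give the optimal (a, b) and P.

Vertices and P = 2a - 6b:
  (99/32, 31/32) → P = 3/8
  (35/11, 0) → P = 70/11
  (6, 0) → P = 12

The binding constraints are -11a - b = -35 and 2a + 6b = 12.
Solving simultaneously gives a = 99/32, b = 31/32.

a = 99/32, b = 31/32, minimum P = 3/8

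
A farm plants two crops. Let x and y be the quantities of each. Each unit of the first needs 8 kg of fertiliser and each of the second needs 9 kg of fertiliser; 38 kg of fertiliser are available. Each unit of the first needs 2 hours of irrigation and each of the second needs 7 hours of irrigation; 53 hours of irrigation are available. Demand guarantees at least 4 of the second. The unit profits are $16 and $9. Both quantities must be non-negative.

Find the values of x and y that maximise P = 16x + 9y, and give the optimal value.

Extreme points and P = 16x + 9y:
  (0, 38/9) → P = 38
  (0, 4) → P = 36
  (1/4, 4) → P = 40

x = 1/4, y = 4, maximum P = 40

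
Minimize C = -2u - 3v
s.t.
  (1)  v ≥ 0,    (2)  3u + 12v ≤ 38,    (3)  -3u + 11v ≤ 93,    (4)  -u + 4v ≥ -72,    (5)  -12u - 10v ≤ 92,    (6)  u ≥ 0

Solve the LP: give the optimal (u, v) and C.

u = 38/3, v = 0, minimum C = -76/3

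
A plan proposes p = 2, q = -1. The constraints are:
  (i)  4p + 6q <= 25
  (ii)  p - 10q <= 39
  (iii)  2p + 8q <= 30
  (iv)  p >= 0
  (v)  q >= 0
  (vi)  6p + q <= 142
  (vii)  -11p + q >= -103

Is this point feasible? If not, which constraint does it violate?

Constraint (v): q = -1, which is not ≥ 0. All other constraints are satisfied.

not feasible — violates (v)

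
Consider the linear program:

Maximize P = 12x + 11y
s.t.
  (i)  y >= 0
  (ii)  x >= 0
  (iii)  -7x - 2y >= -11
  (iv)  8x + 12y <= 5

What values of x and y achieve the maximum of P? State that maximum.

x = 5/8, y = 0, maximum P = 15/2

Vertices and P = 12x + 11y:
  (0, 0) → P = 0
  (5/8, 0) → P = 15/2
  (0, 5/12) → P = 55/12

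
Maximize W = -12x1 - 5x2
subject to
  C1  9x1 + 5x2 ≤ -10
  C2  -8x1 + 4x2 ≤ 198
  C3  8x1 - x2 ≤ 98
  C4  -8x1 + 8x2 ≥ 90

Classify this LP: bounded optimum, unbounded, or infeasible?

bounded optimum

Feasible corners and W = -12x1 - 5x2:
  (-515/38, 851/38) → W = 1925/38
  (-265/56, 365/56) → W = 1355/56
  (-153/4, -27) → W = 594
The feasible region has finitely many vertices and no improving ray; the maximum is 594 at (-153/4, -27).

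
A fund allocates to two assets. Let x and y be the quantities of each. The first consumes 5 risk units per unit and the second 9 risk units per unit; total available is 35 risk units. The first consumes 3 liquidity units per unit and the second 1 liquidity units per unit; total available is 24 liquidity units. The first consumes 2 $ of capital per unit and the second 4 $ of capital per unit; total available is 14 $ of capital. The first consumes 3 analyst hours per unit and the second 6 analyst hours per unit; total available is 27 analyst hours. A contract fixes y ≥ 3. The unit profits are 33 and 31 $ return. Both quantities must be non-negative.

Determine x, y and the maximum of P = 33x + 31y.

Feasible corners and P = 33x + 31y:
  (0, 7/2) → P = 217/2
  (0, 3) → P = 93
  (1, 3) → P = 126

At the optimal vertex, 2x + 4y = 14 and y = 3.
Solving simultaneously gives x = 1, y = 3.

x = 1, y = 3, maximum P = 126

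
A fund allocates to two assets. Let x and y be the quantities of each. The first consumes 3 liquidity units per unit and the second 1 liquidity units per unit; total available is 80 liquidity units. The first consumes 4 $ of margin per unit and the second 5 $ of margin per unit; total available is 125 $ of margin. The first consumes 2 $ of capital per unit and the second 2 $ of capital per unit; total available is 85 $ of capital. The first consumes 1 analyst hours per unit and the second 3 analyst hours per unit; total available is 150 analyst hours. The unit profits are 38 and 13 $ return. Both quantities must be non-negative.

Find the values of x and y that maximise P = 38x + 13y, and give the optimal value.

x = 25, y = 5, maximum P = 1015

Extreme points and P = 38x + 13y:
  (0, 0) → P = 0
  (0, 25) → P = 325
  (80/3, 0) → P = 3040/3
  (25, 5) → P = 1015

The optimum lies where 3x + y = 80 and 4x + 5y = 125.
Solving simultaneously gives x = 25, y = 5.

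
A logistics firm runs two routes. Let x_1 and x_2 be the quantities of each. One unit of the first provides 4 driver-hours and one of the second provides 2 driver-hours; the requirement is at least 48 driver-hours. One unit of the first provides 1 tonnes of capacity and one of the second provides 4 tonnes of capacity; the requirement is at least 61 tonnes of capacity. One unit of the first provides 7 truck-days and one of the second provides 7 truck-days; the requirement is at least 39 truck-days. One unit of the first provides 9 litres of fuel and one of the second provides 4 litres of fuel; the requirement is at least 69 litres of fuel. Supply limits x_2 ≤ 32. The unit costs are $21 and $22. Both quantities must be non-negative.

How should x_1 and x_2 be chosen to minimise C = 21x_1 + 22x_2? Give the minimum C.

Feasible corners and C = 21x_1 + 22x_2:
  (0, 24) → C = 528
  (0, 32) → C = 704
  (61, 0) → C = 1281
  (5, 14) → C = 413
The feasible region is unbounded (it extends along (1, 0)), but C strictly increases along every unbounded feasible direction, so there is no improving ray and the minimum is attained at a vertex.

The binding constraints are 4x_1 + 2x_2 = 48 and x_1 + 4x_2 = 61.
Solving simultaneously gives x_1 = 5, x_2 = 14.

x_1 = 5, x_2 = 14, minimum C = 413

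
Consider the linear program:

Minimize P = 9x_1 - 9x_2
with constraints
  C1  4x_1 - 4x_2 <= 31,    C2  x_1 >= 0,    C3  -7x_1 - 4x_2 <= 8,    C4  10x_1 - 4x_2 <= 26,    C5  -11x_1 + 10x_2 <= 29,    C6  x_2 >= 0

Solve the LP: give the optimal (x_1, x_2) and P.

Extreme points and P = 9x_1 - 9x_2:
  (0, 29/10) → P = -261/10
  (0, 0) → P = 0
  (47/7, 72/7) → P = -225/7
  (13/5, 0) → P = 117/5

x_1 = 47/7, x_2 = 72/7, minimum P = -225/7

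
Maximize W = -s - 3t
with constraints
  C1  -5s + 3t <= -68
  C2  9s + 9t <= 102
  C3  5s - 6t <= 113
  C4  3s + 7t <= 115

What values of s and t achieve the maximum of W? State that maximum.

Corner points and W = -s - 3t:
  (51/4, -17/12) → W = -17/2
  (23/5, -15) → W = 202/5
  (181/11, -169/33) → W = -12/11

The binding constraints are -5s + 3t = -68 and 5s - 6t = 113.
Solving simultaneously gives s = 23/5, t = -15.

s = 23/5, t = -15, maximum W = 202/5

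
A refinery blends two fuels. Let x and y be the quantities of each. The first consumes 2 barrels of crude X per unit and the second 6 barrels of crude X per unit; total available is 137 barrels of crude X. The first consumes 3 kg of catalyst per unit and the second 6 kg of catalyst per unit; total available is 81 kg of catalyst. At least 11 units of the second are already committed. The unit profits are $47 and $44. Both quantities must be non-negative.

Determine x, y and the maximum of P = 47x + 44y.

Extreme points and P = 47x + 44y:
  (0, 27/2) → P = 594
  (0, 11) → P = 484
  (5, 11) → P = 719

The optimum lies where 3x + 6y = 81 and y = 11.
Solving simultaneously gives x = 5, y = 11.

x = 5, y = 11, maximum P = 719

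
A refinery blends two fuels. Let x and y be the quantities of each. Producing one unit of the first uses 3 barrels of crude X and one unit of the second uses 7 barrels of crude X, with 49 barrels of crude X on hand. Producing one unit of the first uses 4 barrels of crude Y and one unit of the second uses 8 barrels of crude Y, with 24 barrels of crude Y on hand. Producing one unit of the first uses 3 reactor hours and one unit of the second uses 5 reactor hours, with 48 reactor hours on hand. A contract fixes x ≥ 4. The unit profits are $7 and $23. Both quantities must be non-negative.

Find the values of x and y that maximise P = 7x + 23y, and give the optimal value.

The binding constraints are 4x + 8y = 24 and x = 4.
Solving simultaneously gives x = 4, y = 1.

x = 4, y = 1, maximum P = 51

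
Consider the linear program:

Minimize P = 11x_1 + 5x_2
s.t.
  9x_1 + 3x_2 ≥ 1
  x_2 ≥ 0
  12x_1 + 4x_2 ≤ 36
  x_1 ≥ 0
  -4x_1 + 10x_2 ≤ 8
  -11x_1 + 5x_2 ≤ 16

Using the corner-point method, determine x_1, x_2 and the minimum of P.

Vertices and P = 11x_1 + 5x_2:
  (1/9, 0) → P = 11/9
  (0, 1/3) → P = 5/3
  (3, 0) → P = 33
  (41/17, 30/17) → P = 601/17
  (0, 4/5) → P = 4

The optimum lies where 9x_1 + 3x_2 = 1 and x_2 = 0.
Solving simultaneously gives x_1 = 1/9, x_2 = 0.

x_1 = 1/9, x_2 = 0, minimum P = 11/9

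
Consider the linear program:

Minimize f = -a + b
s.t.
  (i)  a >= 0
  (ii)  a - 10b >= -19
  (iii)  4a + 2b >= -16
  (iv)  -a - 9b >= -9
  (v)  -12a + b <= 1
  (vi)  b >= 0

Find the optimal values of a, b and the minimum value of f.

a = 9, b = 0, minimum f = -9

The binding constraints are -a - 9b = -9 and b = 0.
Solving simultaneously gives a = 9, b = 0.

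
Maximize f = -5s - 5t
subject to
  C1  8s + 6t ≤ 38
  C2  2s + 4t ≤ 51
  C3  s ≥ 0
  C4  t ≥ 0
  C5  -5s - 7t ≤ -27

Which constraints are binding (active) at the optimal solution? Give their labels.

C3 and C5

Extreme points and f = -5s - 5t:
  (0, 19/3) → f = -95/3
  (4, 1) → f = -25
  (0, 27/7) → f = -135/7

The maximum is at (0, 27/7). Substituting into each constraint, equality holds for C3 and C5; the remaining constraints have slack.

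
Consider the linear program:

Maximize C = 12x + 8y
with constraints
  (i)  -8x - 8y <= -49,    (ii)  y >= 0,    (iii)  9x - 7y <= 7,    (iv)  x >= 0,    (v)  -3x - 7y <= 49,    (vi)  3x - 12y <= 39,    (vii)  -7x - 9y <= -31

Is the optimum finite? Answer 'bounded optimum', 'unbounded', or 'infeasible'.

unbounded

From the feasible point (399/128, 385/128), moving in the direction (0, 1) keeps every constraint satisfied while C increases without bound.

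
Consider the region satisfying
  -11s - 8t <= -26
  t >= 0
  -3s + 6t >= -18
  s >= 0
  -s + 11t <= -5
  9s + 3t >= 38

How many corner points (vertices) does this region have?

Intersecting each pair of boundary lines and keeping only the points that satisfy every inequality leaves:
  (6, 0)
  (5, 0)
  (56/9, 1/9)

3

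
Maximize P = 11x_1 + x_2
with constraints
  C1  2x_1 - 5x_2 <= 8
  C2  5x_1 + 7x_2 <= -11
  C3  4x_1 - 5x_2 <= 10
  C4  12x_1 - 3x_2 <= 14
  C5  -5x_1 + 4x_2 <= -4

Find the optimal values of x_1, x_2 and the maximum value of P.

x_1 = 1/39, x_2 = -62/39, maximum P = -17/13

Corner points and P = 11x_1 + x_2:
  (1/39, -62/39) → P = -17/13
  (-12/17, -32/17) → P = -164/17
  (-16/55, -15/11) → P = -251/55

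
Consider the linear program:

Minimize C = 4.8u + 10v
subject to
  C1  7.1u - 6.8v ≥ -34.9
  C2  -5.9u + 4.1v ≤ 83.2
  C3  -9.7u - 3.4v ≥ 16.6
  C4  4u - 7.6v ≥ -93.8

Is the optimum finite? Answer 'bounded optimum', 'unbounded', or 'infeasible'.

From the feasible point (-14089/367, -12827/367), moving in the direction (-4.1, -5.9) keeps every constraint satisfied while C decreases without bound.

unbounded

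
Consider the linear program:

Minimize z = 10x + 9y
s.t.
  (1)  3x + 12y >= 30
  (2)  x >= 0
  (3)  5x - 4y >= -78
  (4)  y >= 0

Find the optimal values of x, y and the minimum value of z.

x = 0, y = 5/2, minimum z = 45/2

Vertices and z = 10x + 9y:
  (0, 5/2) → z = 45/2
  (10, 0) → z = 100
  (0, 39/2) → z = 351/2
The feasible region is unbounded (it extends along (4, 5), (1, 0)), but z strictly increases along every unbounded feasible direction, so there is no improving ray and the minimum is attained at a vertex.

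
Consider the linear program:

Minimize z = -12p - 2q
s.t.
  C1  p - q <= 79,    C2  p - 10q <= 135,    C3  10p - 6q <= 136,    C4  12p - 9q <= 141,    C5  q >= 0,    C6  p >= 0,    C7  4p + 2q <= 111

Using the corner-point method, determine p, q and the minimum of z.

p = 469/22, q = 283/22, minimum z = -3097/11

Vertices and z = -12p - 2q:
  (21, 37/3) → z = -830/3
  (469/22, 283/22) → z = -3097/11
  (47/4, 0) → z = -141
  (0, 0) → z = 0
  (0, 111/2) → z = -111

The optimum lies where 10p - 6q = 136 and 4p + 2q = 111.
Solving simultaneously gives p = 469/22, q = 283/22.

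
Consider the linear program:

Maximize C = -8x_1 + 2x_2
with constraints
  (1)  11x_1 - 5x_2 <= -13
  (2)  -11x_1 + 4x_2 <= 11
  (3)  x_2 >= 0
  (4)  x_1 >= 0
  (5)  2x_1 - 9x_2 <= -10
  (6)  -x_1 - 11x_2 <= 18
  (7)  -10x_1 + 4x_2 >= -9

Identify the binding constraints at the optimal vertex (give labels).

Extreme points and C = -8x_1 + 2x_2:
  (0, 13/5) → C = 26/5
  (97/6, 229/6) → C = -53
  (0, 11/4) → C = 11/2
The feasible region is unbounded (it extends along (2, 5), (4, 11)), but C strictly decreases along every unbounded feasible direction, so there is no improving ray and the maximum is attained at a vertex.

The maximum is at (0, 11/4). Substituting into each constraint, equality holds for (2) and (4); the remaining constraints have slack.

(2) and (4)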